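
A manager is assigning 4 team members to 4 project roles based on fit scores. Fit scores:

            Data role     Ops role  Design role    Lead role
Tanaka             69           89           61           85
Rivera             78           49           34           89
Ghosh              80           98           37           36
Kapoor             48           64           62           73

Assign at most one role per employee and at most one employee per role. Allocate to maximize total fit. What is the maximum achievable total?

Optimal: Tanaka→Lead role (85 pts), Rivera→Data role (78 pts), Ghosh→Ops role (98 pts), Kapoor→Design role (62 pts) — total 85+78+98+62 = 323 pts.
Max-entry greedy (repeatedly take the single best remaining cell) gives 318 pts, worse by 5.
Swapping Kapoor↔Ghosh (Kapoor→Ops role 64 pts, Ghosh→Design role 37 pts) loses 59.

Maximum total: 323 pts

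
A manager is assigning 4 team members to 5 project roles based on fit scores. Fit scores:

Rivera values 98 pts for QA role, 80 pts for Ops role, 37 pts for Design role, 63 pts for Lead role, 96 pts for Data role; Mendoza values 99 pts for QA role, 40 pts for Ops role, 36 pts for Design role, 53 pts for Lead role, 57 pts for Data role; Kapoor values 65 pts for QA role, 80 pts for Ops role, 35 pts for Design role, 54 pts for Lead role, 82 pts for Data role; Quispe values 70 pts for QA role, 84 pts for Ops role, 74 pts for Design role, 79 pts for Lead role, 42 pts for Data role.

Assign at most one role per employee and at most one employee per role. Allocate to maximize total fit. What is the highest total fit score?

Maximum total: 354 pts

This is the linear assignment problem.
Optimal: Rivera→Data role (96 pts), Mendoza→QA role (99 pts), Kapoor→Ops role (80 pts), Quispe→Lead role (79 pts) — total 96+99+80+79 = 354 pts.
Column-greedy (each role in turn goes to its best remaining employee) gives 274 pts, worse by 80.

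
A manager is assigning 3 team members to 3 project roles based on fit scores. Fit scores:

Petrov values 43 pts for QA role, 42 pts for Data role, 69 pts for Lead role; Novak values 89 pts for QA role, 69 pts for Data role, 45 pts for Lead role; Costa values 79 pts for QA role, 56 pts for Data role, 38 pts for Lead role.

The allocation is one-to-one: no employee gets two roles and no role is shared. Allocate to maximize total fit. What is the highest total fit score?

Max total: 217 pts

Treat this as an assignment problem: match each employee to one role.
Optimal: Petrov→Lead role (69 pts), Novak→Data role (69 pts), Costa→QA role (79 pts) — total 69+69+79 = 217 pts.
Max-entry greedy (repeatedly take the single best remaining cell) gives 214 pts, worse by 3.
Next-best assignment: Petrov→Lead role, Novak→QA role, Costa→Data role = 214 pts.
Swapping Costa↔Novak (Costa→Data role 56 pts, Novak→QA role 89 pts) loses 3.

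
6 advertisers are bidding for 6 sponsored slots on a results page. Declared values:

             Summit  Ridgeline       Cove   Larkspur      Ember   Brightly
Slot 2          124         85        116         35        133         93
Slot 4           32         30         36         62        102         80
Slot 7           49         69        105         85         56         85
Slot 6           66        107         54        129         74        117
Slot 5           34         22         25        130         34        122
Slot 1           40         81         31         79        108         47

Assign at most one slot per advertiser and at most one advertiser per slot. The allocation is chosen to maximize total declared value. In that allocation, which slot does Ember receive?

Ember receives Slot 4.

Treat this as an assignment problem: match each advertiser to one slot.
Optimal: Summit→Slot 2 ($124), Ridgeline→Slot 1 ($81), Cove→Slot 7 ($105), Larkspur→Slot 6 ($129), Ember→Slot 4 ($102), Brightly→Slot 5 ($122) — total 124+81+105+129+102+122 = $663.
Row-greedy (each advertiser in turn takes its best remaining slot) gives $654, worse by 9.
Next-best assignment: Summit→Slot 2, Ridgeline→Slot 1, Cove→Slot 7, Larkspur→Slot 5, Ember→Slot 4, Brightly→Slot 6 = $659.
Ember's own top slot is Slot 2 ($133), but forcing Ember→Slot 2 and reassigning the rest optimally gives only $602 — worse by 61.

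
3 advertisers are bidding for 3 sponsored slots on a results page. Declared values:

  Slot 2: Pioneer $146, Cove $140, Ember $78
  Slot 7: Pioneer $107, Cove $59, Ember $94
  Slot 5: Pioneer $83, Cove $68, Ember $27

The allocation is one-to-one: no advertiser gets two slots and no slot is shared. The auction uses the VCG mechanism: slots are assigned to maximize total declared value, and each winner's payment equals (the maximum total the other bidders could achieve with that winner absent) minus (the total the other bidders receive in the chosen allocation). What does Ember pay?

Efficient allocation: Pioneer→Slot 5 ($83), Cove→Slot 2 ($140), Ember→Slot 7 ($94); total welfare W = $317.
Ember receives Slot 7 at value $94, so the others get W − 94 = $223.
Without Ember: best allocation of the remaining 2 bidders over all 3 slots is Pioneer→Slot 7 ($107), Cove→Slot 2 ($140), total $247.
VCG payment = (others' best without Ember) − (others' welfare with Ember) = 247 − 223 = $24.

Ember pays $24.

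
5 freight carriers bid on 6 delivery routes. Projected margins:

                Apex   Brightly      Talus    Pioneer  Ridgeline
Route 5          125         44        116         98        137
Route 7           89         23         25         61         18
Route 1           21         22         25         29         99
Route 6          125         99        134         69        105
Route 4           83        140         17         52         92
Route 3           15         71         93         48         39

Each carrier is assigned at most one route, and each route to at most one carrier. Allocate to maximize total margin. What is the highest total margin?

Maximum total: $560k

Optimal: Apex→Route 7 ($89k), Brightly→Route 4 ($140k), Talus→Route 6 ($134k), Pioneer→Route 5 ($98k), Ridgeline→Route 1 ($99k) — total 89+140+134+98+99 = $560k.
Max-entry greedy (repeatedly take the single best remaining cell) gives $548k, worse by 12.
Next-best assignment: Apex→Route 5, Brightly→Route 4, Talus→Route 6, Pioneer→Route 7, Ridgeline→Route 1 = $559k.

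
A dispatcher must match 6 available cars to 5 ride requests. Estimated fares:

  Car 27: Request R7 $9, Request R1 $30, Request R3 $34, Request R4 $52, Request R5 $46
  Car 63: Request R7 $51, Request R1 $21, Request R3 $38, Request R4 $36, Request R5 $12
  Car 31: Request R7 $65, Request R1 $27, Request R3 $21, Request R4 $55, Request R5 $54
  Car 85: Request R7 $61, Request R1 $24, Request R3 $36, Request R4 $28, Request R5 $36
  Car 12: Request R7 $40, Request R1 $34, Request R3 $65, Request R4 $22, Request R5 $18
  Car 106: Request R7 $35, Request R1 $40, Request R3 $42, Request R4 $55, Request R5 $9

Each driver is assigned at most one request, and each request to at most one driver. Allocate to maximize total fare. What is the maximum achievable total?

Max total: $272

This is the linear assignment problem.
Optimal: Car 85→Request R7 ($61), Car 106→Request R1 ($40), Car 12→Request R3 ($65), Car 27→Request R4 ($52), Car 31→Request R5 ($54) — total 61+40+65+52+54 = $272.
Max-entry greedy (repeatedly take the single best remaining cell) gives $255, worse by 17.
Swapping Car 85↔Car 12 (Car 85→Request R3 $36, Car 12→Request R7 $40) loses 50.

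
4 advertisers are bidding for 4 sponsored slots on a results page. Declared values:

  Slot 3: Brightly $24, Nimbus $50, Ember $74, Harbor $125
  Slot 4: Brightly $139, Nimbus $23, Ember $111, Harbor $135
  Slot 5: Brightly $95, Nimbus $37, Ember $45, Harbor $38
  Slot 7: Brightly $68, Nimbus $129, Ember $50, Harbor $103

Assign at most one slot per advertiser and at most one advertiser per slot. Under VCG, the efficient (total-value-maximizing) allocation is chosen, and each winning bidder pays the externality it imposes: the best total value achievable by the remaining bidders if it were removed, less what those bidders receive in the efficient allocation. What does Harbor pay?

Efficient allocation: Brightly→Slot 5 ($95), Nimbus→Slot 7 ($129), Ember→Slot 4 ($111), Harbor→Slot 3 ($125); total welfare W = $460.
Harbor receives Slot 3 at value $125, so the others get W − 125 = $335.
Without Harbor: best allocation of the remaining 3 bidders over all 4 slots is Brightly→Slot 4 ($139), Nimbus→Slot 7 ($129), Ember→Slot 3 ($74), total $342.
VCG payment = (others' best without Harbor) − (others' welfare with Harbor) = 342 − 335 = $7.

Harbor pays $7.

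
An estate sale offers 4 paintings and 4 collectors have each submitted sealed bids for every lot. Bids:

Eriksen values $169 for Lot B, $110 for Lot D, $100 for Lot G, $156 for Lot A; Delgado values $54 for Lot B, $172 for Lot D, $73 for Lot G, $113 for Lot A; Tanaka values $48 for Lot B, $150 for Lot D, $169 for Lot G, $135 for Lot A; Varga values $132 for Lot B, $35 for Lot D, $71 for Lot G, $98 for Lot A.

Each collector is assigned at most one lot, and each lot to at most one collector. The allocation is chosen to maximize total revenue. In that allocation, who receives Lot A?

Eriksen receives Lot A.

Treat this as an assignment problem: match each collector to one lot.
Optimal: Eriksen→Lot A ($156), Delgado→Lot D ($172), Tanaka→Lot G ($169), Varga→Lot B ($132) — total 156+172+169+132 = $629.
Column-greedy (each lot in turn goes to its best remaining collector) gives $608, worse by 21.
Eriksen's own top lot is Lot B ($169), but forcing Eriksen→Lot B and reassigning the rest optimally gives only $608 — worse by 21.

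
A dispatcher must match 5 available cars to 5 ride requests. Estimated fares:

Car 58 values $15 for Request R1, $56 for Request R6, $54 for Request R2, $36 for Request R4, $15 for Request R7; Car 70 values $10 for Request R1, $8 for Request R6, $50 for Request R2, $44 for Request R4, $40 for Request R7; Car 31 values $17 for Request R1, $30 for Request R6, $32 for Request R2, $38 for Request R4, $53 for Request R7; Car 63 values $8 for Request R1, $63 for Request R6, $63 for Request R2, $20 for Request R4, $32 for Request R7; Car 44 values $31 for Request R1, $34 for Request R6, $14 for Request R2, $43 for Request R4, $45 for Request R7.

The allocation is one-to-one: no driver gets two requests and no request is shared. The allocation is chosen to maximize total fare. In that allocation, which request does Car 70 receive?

Optimal: Car 58→Request R6 ($56), Car 70→Request R4 ($44), Car 31→Request R7 ($53), Car 63→Request R2 ($63), Car 44→Request R1 ($31) — total 56+44+53+63+31 = $247.
Max-entry greedy (repeatedly take the single best remaining cell) gives $245, worse by 2.
Car 70's own top request is Request R2 ($50), but forcing Car 70→Request R2 and reassigning the rest optimally gives only $233 — worse by 14.

Car 70 receives Request R4.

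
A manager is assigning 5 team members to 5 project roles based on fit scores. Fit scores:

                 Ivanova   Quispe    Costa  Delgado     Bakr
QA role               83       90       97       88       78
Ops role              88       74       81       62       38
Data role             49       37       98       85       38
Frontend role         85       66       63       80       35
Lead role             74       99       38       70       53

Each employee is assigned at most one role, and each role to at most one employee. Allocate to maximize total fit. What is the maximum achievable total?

Max total: 443 pts

This is the linear assignment problem.
Optimal: Ivanova→Ops role (88 pts), Quispe→Lead role (99 pts), Costa→Data role (98 pts), Delgado→Frontend role (80 pts), Bakr→QA role (78 pts) — total 88+99+98+80+78 = 443 pts.
Max-entry greedy (repeatedly take the single best remaining cell) gives 408 pts, worse by 35.
Next-best assignment: Ivanova→Frontend role, Quispe→Lead role, Costa→Ops role, Delgado→Data role, Bakr→QA role = 428 pts.
Swapping Ivanova↔Delgado (Ivanova→Frontend role 85 pts, Delgado→Ops role 62 pts) loses 21.
No other one-to-one assignment exceeds 443 pts.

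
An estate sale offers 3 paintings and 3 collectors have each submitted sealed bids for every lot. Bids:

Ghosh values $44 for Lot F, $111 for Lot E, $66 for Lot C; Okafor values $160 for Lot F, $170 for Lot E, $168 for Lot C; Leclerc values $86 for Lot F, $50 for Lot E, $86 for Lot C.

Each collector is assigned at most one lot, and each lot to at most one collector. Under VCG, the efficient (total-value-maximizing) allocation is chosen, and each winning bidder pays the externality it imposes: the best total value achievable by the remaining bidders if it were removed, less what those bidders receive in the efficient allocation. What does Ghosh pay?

Ghosh pays $2.

Efficient allocation: Ghosh→Lot E ($111), Okafor→Lot C ($168), Leclerc→Lot F ($86); total welfare W = $365.
Ghosh receives Lot E at value $111, so the others get W − 111 = $254.
Without Ghosh: best allocation of the remaining 2 bidders over all 3 lots is Okafor→Lot E ($170), Leclerc→Lot F ($86), total $256.
VCG payment = (others' best without Ghosh) − (others' welfare with Ghosh) = 256 − 254 = $2.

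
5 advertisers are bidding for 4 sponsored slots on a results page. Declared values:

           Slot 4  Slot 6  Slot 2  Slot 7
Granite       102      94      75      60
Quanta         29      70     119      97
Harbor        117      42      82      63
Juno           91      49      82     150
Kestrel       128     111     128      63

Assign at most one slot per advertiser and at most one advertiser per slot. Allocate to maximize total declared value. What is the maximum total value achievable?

Max total: $497

Optimal: Harbor→Slot 4 ($117), Kestrel→Slot 6 ($111), Quanta→Slot 2 ($119), Juno→Slot 7 ($150) — total 117+111+119+150 = $497.
Column-greedy (each slot in turn goes to its best remaining advertiser) gives $491, worse by 6.
Next-best assignment: Kestrel→Slot 4, Granite→Slot 6, Quanta→Slot 2, Juno→Slot 7 = $491.
No other one-to-one assignment exceeds $497.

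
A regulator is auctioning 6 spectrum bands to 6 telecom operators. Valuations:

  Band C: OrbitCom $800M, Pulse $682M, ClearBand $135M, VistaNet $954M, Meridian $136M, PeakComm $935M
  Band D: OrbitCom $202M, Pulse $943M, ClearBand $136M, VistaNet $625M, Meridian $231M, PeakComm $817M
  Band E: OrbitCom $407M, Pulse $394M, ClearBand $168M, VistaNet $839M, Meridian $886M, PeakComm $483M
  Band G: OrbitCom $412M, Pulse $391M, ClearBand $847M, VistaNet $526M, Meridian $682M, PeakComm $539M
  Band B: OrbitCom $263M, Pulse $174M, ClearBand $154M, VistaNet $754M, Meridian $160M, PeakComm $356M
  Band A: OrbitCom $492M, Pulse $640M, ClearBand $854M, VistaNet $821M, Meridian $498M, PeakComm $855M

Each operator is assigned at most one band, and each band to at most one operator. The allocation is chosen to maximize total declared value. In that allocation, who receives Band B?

Treat this as an assignment problem: match each operator to one band.
Optimal: OrbitCom→Band C ($800M), Pulse→Band D ($943M), ClearBand→Band G ($847M), VistaNet→Band B ($754M), Meridian→Band E ($886M), PeakComm→Band A ($855M) — total 800+943+847+754+886+855 = $5085M.
Row-greedy (each operator in turn takes its best remaining band) gives $4474M, worse by 611.
No other one-to-one assignment exceeds $5085M.
VistaNet's own top band is Band C ($954M), but forcing VistaNet→Band C and reassigning the rest optimally gives only $4748M — worse by 337.

VistaNet receives Band B.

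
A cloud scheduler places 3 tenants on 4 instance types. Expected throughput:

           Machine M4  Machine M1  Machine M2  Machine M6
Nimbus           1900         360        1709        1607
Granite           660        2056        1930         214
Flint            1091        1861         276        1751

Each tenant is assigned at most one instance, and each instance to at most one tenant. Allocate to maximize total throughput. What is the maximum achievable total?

This is the linear assignment problem.
Optimal: Nimbus→Machine M4 (1900 ops/s), Granite→Machine M1 (2056 ops/s), Flint→Machine M6 (1751 ops/s) — total 1900+2056+1751 = 5707 ops/s.
Column-greedy (each instance in turn goes to its best remaining tenant) gives 4232 ops/s, worse by 1475.
Next-best assignment: Nimbus→Machine M4, Granite→Machine M2, Flint→Machine M1 = 5691 ops/s.

Maximum total: 5707 ops/s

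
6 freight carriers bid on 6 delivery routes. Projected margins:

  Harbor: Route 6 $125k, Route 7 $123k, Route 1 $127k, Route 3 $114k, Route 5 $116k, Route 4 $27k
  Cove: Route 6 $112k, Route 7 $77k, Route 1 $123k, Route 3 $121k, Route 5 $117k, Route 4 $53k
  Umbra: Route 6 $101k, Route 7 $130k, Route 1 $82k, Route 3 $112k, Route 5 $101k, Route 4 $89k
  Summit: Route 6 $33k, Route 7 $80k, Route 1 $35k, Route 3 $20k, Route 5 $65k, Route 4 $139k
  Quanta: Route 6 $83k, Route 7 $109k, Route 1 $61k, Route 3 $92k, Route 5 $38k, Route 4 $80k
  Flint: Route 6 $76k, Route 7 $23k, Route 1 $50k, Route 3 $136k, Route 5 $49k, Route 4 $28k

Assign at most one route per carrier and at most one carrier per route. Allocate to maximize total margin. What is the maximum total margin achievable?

Maximum total: $733k

Optimal: Harbor→Route 6 ($125k), Cove→Route 1 ($123k), Umbra→Route 5 ($101k), Summit→Route 4 ($139k), Quanta→Route 7 ($109k), Flint→Route 3 ($136k) — total 125+123+101+139+109+136 = $733k.
Max-entry greedy (repeatedly take the single best remaining cell) gives $732k, worse by 1.
Swapping Quanta↔Flint (Quanta→Route 3 $92k, Flint→Route 7 $23k) loses 130.
No other one-to-one assignment exceeds $733k.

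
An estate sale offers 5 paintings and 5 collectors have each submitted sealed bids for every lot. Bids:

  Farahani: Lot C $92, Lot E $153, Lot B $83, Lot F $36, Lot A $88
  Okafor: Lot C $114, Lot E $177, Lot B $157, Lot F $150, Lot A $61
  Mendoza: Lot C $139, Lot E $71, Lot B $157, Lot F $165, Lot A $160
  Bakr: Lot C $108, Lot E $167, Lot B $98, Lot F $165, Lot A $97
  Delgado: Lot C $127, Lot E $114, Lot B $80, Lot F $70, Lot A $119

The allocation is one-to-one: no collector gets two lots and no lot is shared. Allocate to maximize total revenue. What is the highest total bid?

Max total: $762

Optimal: Farahani→Lot E ($153), Okafor→Lot B ($157), Mendoza→Lot A ($160), Bakr→Lot F ($165), Delgado→Lot C ($127) — total 153+157+160+165+127 = $762.
Column-greedy (each lot in turn goes to its best remaining collector) gives $572, worse by 190.
Swapping Okafor↔Farahani (Okafor→Lot E $177, Farahani→Lot B $83) loses 50.
No other one-to-one assignment exceeds $762.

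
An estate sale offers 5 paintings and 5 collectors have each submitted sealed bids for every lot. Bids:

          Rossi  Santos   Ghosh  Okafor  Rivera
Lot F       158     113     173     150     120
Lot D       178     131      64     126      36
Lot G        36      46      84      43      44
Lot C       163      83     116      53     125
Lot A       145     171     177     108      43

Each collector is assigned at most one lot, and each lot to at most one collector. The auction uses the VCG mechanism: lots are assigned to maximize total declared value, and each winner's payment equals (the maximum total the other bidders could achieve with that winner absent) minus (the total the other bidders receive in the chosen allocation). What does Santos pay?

Santos pays $93.

Efficient allocation: Rossi→Lot D ($178), Santos→Lot A ($171), Ghosh→Lot G ($84), Okafor→Lot F ($150), Rivera→Lot C ($125); total welfare W = $708.
Santos receives Lot A at value $171, so the others get W − 171 = $537.
Without Santos: best allocation of the remaining 4 bidders over all 5 lots is Rossi→Lot D ($178), Ghosh→Lot A ($177), Okafor→Lot F ($150), Rivera→Lot C ($125), total $630.
VCG payment = (others' best without Santos) − (others' welfare with Santos) = 630 − 537 = $93.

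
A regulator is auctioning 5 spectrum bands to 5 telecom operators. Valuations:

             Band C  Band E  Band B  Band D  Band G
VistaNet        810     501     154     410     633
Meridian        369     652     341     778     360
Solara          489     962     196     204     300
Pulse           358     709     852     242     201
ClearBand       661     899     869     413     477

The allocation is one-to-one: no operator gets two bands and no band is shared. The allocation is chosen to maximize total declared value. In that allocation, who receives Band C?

This is the linear assignment problem.
Optimal: VistaNet→Band G ($633M), Meridian→Band D ($778M), Solara→Band E ($962M), Pulse→Band B ($852M), ClearBand→Band C ($661M) — total 633+778+962+852+661 = $3886M.
Next-best assignment: VistaNet→Band C, Meridian→Band D, Solara→Band E, Pulse→Band B, ClearBand→Band G = $3879M.
Checked against all permutations: $3886M is optimal.
ClearBand's own top band is Band E ($899M), but forcing ClearBand→Band E and reassigning the rest optimally gives only $3651M — worse by 235.

ClearBand receives Band C.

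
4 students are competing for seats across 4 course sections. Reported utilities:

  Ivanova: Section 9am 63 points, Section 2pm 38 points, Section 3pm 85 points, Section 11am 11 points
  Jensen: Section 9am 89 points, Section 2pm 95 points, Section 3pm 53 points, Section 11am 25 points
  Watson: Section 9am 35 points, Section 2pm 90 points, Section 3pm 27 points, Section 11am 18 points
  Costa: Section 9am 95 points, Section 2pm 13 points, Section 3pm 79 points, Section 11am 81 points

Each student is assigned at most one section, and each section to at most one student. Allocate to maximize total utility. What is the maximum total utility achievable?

This is a one-to-one assignment (maximum-weight bipartite matching).
Optimal: Ivanova→Section 3pm (85 points), Jensen→Section 9am (89 points), Watson→Section 2pm (90 points), Costa→Section 11am (81 points) — total 85+89+90+81 = 345 points.
Max-entry greedy (repeatedly take the single best remaining cell) gives 293 points, worse by 52.
No other one-to-one assignment exceeds 345 points.

Max total: 345 points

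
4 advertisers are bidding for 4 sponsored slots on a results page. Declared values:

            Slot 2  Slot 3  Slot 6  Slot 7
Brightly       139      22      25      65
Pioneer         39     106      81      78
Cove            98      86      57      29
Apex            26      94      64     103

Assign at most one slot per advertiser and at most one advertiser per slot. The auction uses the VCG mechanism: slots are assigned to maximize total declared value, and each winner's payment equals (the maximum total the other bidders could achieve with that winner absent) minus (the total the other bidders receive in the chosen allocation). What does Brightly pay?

Brightly pays $37.

Efficient allocation: Brightly→Slot 2 ($139), Pioneer→Slot 6 ($81), Cove→Slot 3 ($86), Apex→Slot 7 ($103); total welfare W = $409.
Brightly receives Slot 2 at value $139, so the others get W − 139 = $270.
Without Brightly: best allocation of the remaining 3 bidders over all 4 slots is Pioneer→Slot 3 ($106), Cove→Slot 2 ($98), Apex→Slot 7 ($103), total $307.
VCG payment = (others' best without Brightly) − (others' welfare with Brightly) = 307 − 270 = $37.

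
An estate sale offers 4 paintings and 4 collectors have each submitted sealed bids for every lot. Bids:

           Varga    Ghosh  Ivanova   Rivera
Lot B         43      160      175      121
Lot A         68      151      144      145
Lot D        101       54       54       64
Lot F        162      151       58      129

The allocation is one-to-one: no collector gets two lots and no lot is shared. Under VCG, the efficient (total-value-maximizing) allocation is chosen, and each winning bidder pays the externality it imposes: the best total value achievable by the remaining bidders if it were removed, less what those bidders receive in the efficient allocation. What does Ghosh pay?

Efficient allocation: Varga→Lot D ($101), Ghosh→Lot F ($151), Ivanova→Lot B ($175), Rivera→Lot A ($145); total welfare W = $572.
Ghosh receives Lot F at value $151, so the others get W − 151 = $421.
Without Ghosh: best allocation of the remaining 3 bidders over all 4 lots is Varga→Lot F ($162), Ivanova→Lot B ($175), Rivera→Lot A ($145), total $482.
VCG payment = (others' best without Ghosh) − (others' welfare with Ghosh) = 482 − 421 = $61.

Ghosh pays $61.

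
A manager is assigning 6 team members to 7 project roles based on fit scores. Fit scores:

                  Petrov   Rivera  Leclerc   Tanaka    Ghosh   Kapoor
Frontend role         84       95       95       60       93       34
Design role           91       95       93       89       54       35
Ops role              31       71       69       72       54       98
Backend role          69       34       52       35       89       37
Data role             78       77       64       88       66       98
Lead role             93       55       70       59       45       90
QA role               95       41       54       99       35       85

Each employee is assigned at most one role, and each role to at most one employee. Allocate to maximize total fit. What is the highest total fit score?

Maximum total: 569 pts

This is the linear assignment problem.
Optimal: Petrov→Lead role (93 pts), Rivera→Design role (95 pts), Leclerc→Frontend role (95 pts), Tanaka→QA role (99 pts), Ghosh→Backend role (89 pts), Kapoor→Ops role (98 pts) — total 93+95+95+99+89+98 = 569 pts.
Column-greedy (each role in turn goes to its best remaining employee) gives 556 pts, worse by 13.
Swapping Leclerc↔Kapoor (Leclerc→Ops role 69 pts, Kapoor→Frontend role 34 pts) loses 90.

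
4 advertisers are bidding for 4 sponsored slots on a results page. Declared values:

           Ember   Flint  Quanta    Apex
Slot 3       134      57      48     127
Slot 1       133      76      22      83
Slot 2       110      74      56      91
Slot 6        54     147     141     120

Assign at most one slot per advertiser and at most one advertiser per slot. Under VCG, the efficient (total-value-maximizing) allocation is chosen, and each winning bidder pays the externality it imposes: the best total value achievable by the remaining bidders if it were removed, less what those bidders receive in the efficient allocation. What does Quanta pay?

Quanta pays $73.

Efficient allocation: Ember→Slot 1 ($133), Flint→Slot 2 ($74), Quanta→Slot 6 ($141), Apex→Slot 3 ($127); total welfare W = $475.
Quanta receives Slot 6 at value $141, so the others get W − 141 = $334.
Without Quanta: best allocation of the remaining 3 bidders over all 4 slots is Ember→Slot 1 ($133), Flint→Slot 6 ($147), Apex→Slot 3 ($127), total $407.
VCG payment = (others' best without Quanta) − (others' welfare with Quanta) = 407 − 334 = $73.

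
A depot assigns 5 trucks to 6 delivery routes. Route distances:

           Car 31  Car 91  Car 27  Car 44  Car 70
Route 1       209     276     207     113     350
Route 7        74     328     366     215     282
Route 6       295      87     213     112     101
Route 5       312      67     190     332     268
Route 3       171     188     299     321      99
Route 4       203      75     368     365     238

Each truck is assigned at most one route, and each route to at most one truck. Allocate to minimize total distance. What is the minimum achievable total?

Min total: 550 km

Treat this as an assignment problem: match each truck to one route.
Optimal: Car 31→Route 7 (74 km), Car 91→Route 4 (75 km), Car 27→Route 5 (190 km), Car 44→Route 6 (112 km), Car 70→Route 3 (99 km) — total 74+75+190+112+99 = 550 km.
Column-greedy (each route in turn goes to its cheapest remaining truck) gives 563 km, worse by 13.
Next-best assignment: Car 31→Route 7, Car 91→Route 4, Car 27→Route 5, Car 44→Route 1, Car 70→Route 3 = 551 km.
Checked against all permutations: 550 km is optimal.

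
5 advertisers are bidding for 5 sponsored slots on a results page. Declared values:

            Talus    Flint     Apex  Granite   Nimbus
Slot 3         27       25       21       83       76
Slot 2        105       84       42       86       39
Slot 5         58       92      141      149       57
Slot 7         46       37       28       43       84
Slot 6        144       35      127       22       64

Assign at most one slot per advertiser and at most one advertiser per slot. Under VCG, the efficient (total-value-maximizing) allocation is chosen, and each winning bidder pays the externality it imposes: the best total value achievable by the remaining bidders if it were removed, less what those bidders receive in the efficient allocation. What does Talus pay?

Talus pays $52.

Efficient allocation: Talus→Slot 6 ($144), Flint→Slot 2 ($84), Apex→Slot 5 ($141), Granite→Slot 3 ($83), Nimbus→Slot 7 ($84); total welfare W = $536.
Talus receives Slot 6 at value $144, so the others get W − 144 = $392.
Without Talus: best allocation of the remaining 4 bidders over all 5 slots is Flint→Slot 2 ($84), Apex→Slot 6 ($127), Granite→Slot 5 ($149), Nimbus→Slot 7 ($84), total $444.
VCG payment = (others' best without Talus) − (others' welfare with Talus) = 444 − 392 = $52.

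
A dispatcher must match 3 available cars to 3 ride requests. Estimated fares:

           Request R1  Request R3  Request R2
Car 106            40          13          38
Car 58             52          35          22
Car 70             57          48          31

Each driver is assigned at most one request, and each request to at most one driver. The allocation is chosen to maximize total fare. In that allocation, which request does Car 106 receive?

Optimal: Car 106→Request R2 ($38), Car 58→Request R1 ($52), Car 70→Request R3 ($48) — total 38+52+48 = $138.
Row-greedy (each driver in turn takes its best remaining request) gives $106, worse by 32.
Car 106's own top request is Request R1 ($40), but forcing Car 106→Request R1 and reassigning the rest optimally gives only $110 — worse by 28.

Car 106 receives Request R2.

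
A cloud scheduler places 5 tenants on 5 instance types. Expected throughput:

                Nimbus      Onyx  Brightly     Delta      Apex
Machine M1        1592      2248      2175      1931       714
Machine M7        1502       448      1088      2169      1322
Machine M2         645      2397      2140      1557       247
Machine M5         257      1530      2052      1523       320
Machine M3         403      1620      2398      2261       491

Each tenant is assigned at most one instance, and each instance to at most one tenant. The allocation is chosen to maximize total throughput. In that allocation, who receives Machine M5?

Brightly receives Machine M5.

Optimal: Nimbus→Machine M1 (1592 ops/s), Onyx→Machine M2 (2397 ops/s), Brightly→Machine M5 (2052 ops/s), Delta→Machine M3 (2261 ops/s), Apex→Machine M7 (1322 ops/s) — total 1592+2397+2052+2261+1322 = 9624 ops/s.
Max-entry greedy (repeatedly take the single best remaining cell) gives 8876 ops/s, worse by 748.
Swapping Delta↔Brightly (Delta→Machine M5 1523 ops/s, Brightly→Machine M3 2398 ops/s) loses 392.
Brightly's own top instance is Machine M3 (2398 ops/s), but forcing Brightly→Machine M3 and reassigning the rest optimally gives only 9232 ops/s — worse by 392.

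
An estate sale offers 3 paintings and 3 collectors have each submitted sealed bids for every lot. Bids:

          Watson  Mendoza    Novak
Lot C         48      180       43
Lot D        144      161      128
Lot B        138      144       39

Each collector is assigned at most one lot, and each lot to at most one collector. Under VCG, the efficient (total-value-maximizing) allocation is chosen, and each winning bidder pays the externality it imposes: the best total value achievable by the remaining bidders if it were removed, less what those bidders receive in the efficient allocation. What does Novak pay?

Efficient allocation: Watson→Lot B ($138), Mendoza→Lot C ($180), Novak→Lot D ($128); total welfare W = $446.
Novak receives Lot D at value $128, so the others get W − 128 = $318.
Without Novak: best allocation of the remaining 2 bidders over all 3 lots is Watson→Lot D ($144), Mendoza→Lot C ($180), total $324.
VCG payment = (others' best without Novak) − (others' welfare with Novak) = 324 − 318 = $6.

Novak pays $6.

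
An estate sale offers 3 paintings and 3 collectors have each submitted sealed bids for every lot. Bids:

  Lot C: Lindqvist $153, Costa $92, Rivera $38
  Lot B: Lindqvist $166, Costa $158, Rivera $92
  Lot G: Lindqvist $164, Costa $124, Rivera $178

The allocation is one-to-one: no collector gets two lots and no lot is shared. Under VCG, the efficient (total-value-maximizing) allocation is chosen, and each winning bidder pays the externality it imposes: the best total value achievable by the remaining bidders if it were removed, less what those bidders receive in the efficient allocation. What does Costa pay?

Costa pays $13.

Efficient allocation: Lindqvist→Lot C ($153), Costa→Lot B ($158), Rivera→Lot G ($178); total welfare W = $489.
Costa receives Lot B at value $158, so the others get W − 158 = $331.
Without Costa: best allocation of the remaining 2 bidders over all 3 lots is Lindqvist→Lot B ($166), Rivera→Lot G ($178), total $344.
VCG payment = (others' best without Costa) − (others' welfare with Costa) = 344 − 331 = $13.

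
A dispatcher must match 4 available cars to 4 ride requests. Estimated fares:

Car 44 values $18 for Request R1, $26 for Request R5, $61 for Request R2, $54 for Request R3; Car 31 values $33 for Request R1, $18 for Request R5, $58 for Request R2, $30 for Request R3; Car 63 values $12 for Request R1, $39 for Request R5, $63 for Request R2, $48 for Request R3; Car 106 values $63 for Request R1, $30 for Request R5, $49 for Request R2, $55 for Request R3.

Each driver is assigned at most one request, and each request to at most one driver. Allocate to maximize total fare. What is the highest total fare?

Optimal: Car 44→Request R3 ($54), Car 31→Request R2 ($58), Car 63→Request R5 ($39), Car 106→Request R1 ($63) — total 54+58+39+63 = $214.
Column-greedy (each request in turn goes to its best remaining driver) gives $193, worse by 21.
Every other assignment is strictly worse.

Max total: $214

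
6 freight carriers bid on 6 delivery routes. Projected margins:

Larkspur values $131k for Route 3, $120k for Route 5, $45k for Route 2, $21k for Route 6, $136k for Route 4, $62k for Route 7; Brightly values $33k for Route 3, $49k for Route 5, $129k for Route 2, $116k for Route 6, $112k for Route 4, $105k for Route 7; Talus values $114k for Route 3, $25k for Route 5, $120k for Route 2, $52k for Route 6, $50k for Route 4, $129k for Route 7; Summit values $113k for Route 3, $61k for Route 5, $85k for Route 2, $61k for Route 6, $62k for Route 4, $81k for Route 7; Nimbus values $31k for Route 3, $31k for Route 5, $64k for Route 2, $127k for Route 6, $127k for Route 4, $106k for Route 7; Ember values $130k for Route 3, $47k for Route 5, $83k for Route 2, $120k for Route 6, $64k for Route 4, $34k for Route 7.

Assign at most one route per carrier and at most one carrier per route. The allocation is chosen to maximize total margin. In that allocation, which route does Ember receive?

Optimal: Larkspur→Route 5 ($120k), Brightly→Route 2 ($129k), Talus→Route 7 ($129k), Summit→Route 3 ($113k), Nimbus→Route 4 ($127k), Ember→Route 6 ($120k) — total 120+129+129+113+127+120 = $738k.
Max-entry greedy (repeatedly take the single best remaining cell) gives $712k, worse by 26.
Ember's own top route is Route 3 ($130k), but forcing Ember→Route 3 and reassigning the rest optimally gives only $712k — worse by 26.

Ember receives Route 6.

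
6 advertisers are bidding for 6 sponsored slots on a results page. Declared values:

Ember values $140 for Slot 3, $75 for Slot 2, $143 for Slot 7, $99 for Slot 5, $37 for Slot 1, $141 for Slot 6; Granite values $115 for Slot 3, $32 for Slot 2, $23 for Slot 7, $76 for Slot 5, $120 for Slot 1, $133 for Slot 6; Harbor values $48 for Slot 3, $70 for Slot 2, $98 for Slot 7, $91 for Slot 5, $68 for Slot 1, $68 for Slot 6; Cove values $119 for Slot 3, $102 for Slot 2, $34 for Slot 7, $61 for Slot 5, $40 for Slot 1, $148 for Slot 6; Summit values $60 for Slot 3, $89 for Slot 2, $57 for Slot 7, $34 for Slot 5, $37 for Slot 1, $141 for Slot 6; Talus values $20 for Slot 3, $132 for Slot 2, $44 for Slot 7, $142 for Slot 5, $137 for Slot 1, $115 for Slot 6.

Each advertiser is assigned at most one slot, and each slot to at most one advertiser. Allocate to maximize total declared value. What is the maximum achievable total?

Max total: $746

Treat this as an assignment problem: match each advertiser to one slot.
Optimal: Ember→Slot 7 ($143), Granite→Slot 1 ($120), Harbor→Slot 5 ($91), Cove→Slot 3 ($119), Summit→Slot 6 ($141), Talus→Slot 2 ($132) — total 143+120+91+119+141+132 = $746.
Checked against all permutations: $746 is optimal.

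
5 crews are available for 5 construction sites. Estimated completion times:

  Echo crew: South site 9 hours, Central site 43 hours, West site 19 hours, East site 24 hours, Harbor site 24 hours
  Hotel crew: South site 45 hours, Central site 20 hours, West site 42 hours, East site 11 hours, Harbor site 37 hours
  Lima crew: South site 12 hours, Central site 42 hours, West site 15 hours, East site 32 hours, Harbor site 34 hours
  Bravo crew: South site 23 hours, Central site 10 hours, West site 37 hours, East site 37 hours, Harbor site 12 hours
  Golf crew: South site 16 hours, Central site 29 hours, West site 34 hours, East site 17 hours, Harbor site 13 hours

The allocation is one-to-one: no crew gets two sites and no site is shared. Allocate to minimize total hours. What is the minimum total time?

Optimal: Echo crew→South site (9 hours), Hotel crew→East site (11 hours), Lima crew→West site (15 hours), Bravo crew→Central site (10 hours), Golf crew→Harbor site (13 hours) — total 9+11+15+10+13 = 58 hours.
Swapping Lima crew↔Hotel crew (Lima crew→East site 32 hours, Hotel crew→West site 42 hours) adds 48.
Every other assignment is strictly worse.

Minimum total: 58 hours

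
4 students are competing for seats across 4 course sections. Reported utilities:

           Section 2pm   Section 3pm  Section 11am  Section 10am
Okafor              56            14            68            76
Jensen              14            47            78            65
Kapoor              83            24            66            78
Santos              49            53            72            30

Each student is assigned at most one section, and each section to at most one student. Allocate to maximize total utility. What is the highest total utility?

Max total: 290 points

Optimal: Okafor→Section 10am (76 points), Jensen→Section 11am (78 points), Kapoor→Section 2pm (83 points), Santos→Section 3pm (53 points) — total 76+78+83+53 = 290 points.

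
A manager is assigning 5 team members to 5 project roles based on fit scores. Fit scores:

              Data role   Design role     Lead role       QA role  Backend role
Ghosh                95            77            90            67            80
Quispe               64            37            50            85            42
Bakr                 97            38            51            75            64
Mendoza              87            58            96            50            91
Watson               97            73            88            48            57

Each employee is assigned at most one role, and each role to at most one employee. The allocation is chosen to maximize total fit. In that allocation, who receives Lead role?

Optimal: Ghosh→Design role (77 pts), Quispe→QA role (85 pts), Bakr→Data role (97 pts), Mendoza→Backend role (91 pts), Watson→Lead role (88 pts) — total 77+85+97+91+88 = 438 pts.
Max-entry greedy (repeatedly take the single best remaining cell) gives 431 pts, worse by 7.
Next-best assignment: Ghosh→Lead role, Quispe→QA role, Bakr→Data role, Mendoza→Backend role, Watson→Design role = 436 pts.
Watson's own top role is Data role (97 pts), but forcing Watson→Data role and reassigning the rest optimally gives only 419 pts — worse by 19.

Watson receives Lead role.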